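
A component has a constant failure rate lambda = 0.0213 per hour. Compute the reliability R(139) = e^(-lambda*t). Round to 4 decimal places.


lambda = 0.0213
t = 139
lambda * t = 2.9607
R(t) = e^(-2.9607)
R(t) = 0.0518

0.0518


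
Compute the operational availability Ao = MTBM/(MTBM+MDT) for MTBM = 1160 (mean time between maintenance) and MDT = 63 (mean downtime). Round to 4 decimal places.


MTBM = 1160
MDT = 63
MTBM + MDT = 1223
Ao = 1160 / 1223
Ao = 0.9485

0.9485


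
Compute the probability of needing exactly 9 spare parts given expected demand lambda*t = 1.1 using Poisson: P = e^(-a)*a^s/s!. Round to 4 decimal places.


a = 1.1, s = 9
e^(-a) = e^(-1.1) = 0.3329
a^s = 1.1^9 = 2.3579
s! = 362880
P = 0.3329 * 2.3579 / 362880
P = 0.0

0.0


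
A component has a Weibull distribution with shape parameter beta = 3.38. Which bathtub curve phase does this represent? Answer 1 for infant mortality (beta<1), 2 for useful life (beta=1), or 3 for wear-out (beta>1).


beta = 3.38
Compare beta to 1:
beta < 1 => infant mortality (phase 1)
beta = 1 => useful life (phase 2)
beta > 1 => wear-out (phase 3)
Since beta = 3.38, this is wear-out (increasing failure rate)
Phase = 3

3


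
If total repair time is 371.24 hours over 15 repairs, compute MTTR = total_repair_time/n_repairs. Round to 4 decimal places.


total_repair_time = 371.24
n_repairs = 15
MTTR = 371.24 / 15
MTTR = 24.7493

24.7493


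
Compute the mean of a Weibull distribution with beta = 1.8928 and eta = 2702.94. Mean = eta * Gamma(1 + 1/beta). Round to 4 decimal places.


beta = 1.8928, eta = 2702.94
1/beta = 0.5283
1 + 1/beta = 1.5283
Gamma(1.5283) = 0.8875
Mean = 2702.94 * 0.8875
Mean = 2398.7862

2398.7862


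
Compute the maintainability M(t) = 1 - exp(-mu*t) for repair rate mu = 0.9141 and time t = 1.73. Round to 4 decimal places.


mu = 0.9141, t = 1.73
mu * t = 0.9141 * 1.73 = 1.5814
exp(-1.5814) = 0.2057
M(t) = 1 - 0.2057
M(t) = 0.7943

0.7943


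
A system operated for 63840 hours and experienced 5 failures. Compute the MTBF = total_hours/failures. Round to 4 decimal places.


total_hours = 63840
failures = 5
MTBF = 63840 / 5
MTBF = 12768.0

12768.0


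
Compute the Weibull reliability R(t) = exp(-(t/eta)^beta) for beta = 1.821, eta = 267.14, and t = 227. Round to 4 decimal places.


beta = 1.821, eta = 267.14, t = 227
t/eta = 227 / 267.14 = 0.8497
(t/eta)^beta = 0.8497^1.821 = 0.7434
R(t) = exp(-0.7434)
R(t) = 0.4755

0.4755


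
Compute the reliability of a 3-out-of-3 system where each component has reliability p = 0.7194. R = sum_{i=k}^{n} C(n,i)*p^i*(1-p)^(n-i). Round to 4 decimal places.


k = 3, n = 3, p = 0.7194
i=3: C(3,3)=1 * 0.7194^3 * 0.2806^0 = 0.3723
R = sum of terms = 0.3723

0.3723


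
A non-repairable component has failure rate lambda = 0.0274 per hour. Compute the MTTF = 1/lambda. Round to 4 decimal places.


lambda = 0.0274
MTTF = 1 / 0.0274
MTTF = 36.4964

36.4964


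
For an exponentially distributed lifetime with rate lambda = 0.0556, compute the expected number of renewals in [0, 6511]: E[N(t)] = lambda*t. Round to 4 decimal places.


lambda = 0.0556
t = 6511
E[N(t)] = lambda * t
E[N(t)] = 0.0556 * 6511
E[N(t)] = 362.0116

362.0116


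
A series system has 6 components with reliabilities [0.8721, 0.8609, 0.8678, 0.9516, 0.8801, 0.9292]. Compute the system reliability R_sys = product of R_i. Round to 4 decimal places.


Components: [0.8721, 0.8609, 0.8678, 0.9516, 0.8801, 0.9292]
After component 1 (R=0.8721): product = 0.8721
After component 2 (R=0.8609): product = 0.7508
After component 3 (R=0.8678): product = 0.6515
After component 4 (R=0.9516): product = 0.62
After component 5 (R=0.8801): product = 0.5457
After component 6 (R=0.9292): product = 0.507
R_sys = 0.507

0.507


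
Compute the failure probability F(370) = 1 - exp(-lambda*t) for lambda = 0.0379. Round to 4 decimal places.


lambda = 0.0379, t = 370
lambda * t = 14.023
exp(-14.023) = 0.0
F(t) = 1 - 0.0
F(t) = 1.0

1.0


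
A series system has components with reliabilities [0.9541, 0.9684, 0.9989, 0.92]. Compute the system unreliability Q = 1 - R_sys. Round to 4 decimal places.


Components: [0.9541, 0.9684, 0.9989, 0.92]
After component 1: product = 0.9541
After component 2: product = 0.924
After component 3: product = 0.9229
After component 4: product = 0.8491
R_sys = 0.8491
Q = 1 - 0.8491 = 0.1509

0.1509


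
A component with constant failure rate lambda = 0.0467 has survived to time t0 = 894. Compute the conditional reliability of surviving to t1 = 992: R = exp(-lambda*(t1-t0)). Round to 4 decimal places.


lambda = 0.0467
t0 = 894, t1 = 992
t1 - t0 = 98
lambda * (t1-t0) = 0.0467 * 98 = 4.5766
R = exp(-4.5766)
R = 0.0103

0.0103


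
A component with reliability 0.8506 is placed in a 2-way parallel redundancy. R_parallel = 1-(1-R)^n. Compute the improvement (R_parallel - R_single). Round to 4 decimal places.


R_single = 0.8506, n = 2
1 - R_single = 0.1494
(1 - R_single)^n = 0.1494^2 = 0.0223
R_parallel = 1 - 0.0223 = 0.9777
Improvement = 0.9777 - 0.8506
Improvement = 0.1271

0.1271


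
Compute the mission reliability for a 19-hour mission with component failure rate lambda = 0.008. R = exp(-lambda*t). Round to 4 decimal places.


lambda = 0.008
mission_time = 19
lambda * t = 0.008 * 19 = 0.152
R = exp(-0.152)
R = 0.859

0.859


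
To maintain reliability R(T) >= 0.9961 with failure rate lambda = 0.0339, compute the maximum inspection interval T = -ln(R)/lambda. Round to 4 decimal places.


R_target = 0.9961
lambda = 0.0339
-ln(0.9961) = 0.0039
T = 0.0039 / 0.0339
T = 0.1153

0.1153


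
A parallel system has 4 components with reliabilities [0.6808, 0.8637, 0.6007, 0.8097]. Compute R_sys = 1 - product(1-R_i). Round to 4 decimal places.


Components: [0.6808, 0.8637, 0.6007, 0.8097]
(1 - 0.6808) = 0.3192, running product = 0.3192
(1 - 0.8637) = 0.1363, running product = 0.0435
(1 - 0.6007) = 0.3993, running product = 0.0174
(1 - 0.8097) = 0.1903, running product = 0.0033
Product of (1-R_i) = 0.0033
R_sys = 1 - 0.0033 = 0.9967

0.9967


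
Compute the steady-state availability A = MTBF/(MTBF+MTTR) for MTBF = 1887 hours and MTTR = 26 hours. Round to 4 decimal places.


MTBF = 1887
MTTR = 26
MTBF + MTTR = 1913
A = 1887 / 1913
A = 0.9864

0.9864


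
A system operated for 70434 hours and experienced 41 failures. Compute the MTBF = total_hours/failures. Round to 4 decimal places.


total_hours = 70434
failures = 41
MTBF = 70434 / 41
MTBF = 1717.9024

1717.9024


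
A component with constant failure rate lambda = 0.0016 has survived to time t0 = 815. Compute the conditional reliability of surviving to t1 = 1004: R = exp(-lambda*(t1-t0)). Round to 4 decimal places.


lambda = 0.0016
t0 = 815, t1 = 1004
t1 - t0 = 189
lambda * (t1-t0) = 0.0016 * 189 = 0.3024
R = exp(-0.3024)
R = 0.739

0.739


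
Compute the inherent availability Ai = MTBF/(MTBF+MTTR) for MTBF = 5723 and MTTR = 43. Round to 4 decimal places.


MTBF = 5723
MTTR = 43
MTBF + MTTR = 5766
Ai = 5723 / 5766
Ai = 0.9925

0.9925


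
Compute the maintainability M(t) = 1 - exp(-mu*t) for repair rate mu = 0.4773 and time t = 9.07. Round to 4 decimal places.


mu = 0.4773, t = 9.07
mu * t = 0.4773 * 9.07 = 4.3291
exp(-4.3291) = 0.0132
M(t) = 1 - 0.0132
M(t) = 0.9868

0.9868


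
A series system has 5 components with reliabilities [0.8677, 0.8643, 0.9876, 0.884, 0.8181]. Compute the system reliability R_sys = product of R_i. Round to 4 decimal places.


Components: [0.8677, 0.8643, 0.9876, 0.884, 0.8181]
After component 1 (R=0.8677): product = 0.8677
After component 2 (R=0.8643): product = 0.75
After component 3 (R=0.9876): product = 0.7407
After component 4 (R=0.884): product = 0.6547
After component 5 (R=0.8181): product = 0.5356
R_sys = 0.5356

0.5356


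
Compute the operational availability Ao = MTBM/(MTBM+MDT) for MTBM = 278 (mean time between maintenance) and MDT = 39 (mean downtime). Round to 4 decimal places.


MTBM = 278
MDT = 39
MTBM + MDT = 317
Ao = 278 / 317
Ao = 0.877

0.877


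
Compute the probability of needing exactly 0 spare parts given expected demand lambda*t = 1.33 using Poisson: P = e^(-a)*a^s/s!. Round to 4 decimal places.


a = 1.33, s = 0
e^(-a) = e^(-1.33) = 0.2645
a^s = 1.33^0 = 1.0
s! = 1
P = 0.2645 * 1.0 / 1
P = 0.2645

0.2645


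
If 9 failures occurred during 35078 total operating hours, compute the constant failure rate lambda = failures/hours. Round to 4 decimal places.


failures = 9
total_hours = 35078
lambda = 9 / 35078
lambda = 0.0003

0.0003


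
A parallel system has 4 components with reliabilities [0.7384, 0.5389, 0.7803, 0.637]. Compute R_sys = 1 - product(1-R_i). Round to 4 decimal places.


Components: [0.7384, 0.5389, 0.7803, 0.637]
(1 - 0.7384) = 0.2616, running product = 0.2616
(1 - 0.5389) = 0.4611, running product = 0.1206
(1 - 0.7803) = 0.2197, running product = 0.0265
(1 - 0.637) = 0.363, running product = 0.0096
Product of (1-R_i) = 0.0096
R_sys = 1 - 0.0096 = 0.9904

0.9904


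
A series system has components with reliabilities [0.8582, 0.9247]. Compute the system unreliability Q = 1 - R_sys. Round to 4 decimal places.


Components: [0.8582, 0.9247]
After component 1: product = 0.8582
After component 2: product = 0.7936
R_sys = 0.7936
Q = 1 - 0.7936 = 0.2064

0.2064


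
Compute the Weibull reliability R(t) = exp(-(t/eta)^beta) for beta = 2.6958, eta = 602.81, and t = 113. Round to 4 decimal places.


beta = 2.6958, eta = 602.81, t = 113
t/eta = 113 / 602.81 = 0.1875
(t/eta)^beta = 0.1875^2.6958 = 0.011
R(t) = exp(-0.011)
R(t) = 0.9891

0.9891


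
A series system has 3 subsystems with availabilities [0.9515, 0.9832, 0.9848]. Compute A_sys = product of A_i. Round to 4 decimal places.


Subsystems: [0.9515, 0.9832, 0.9848]
After subsystem 1 (A=0.9515): product = 0.9515
After subsystem 2 (A=0.9832): product = 0.9355
After subsystem 3 (A=0.9848): product = 0.9213
A_sys = 0.9213

0.9213


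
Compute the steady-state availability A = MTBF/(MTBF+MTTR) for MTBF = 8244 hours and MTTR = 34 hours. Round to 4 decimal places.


MTBF = 8244
MTTR = 34
MTBF + MTTR = 8278
A = 8244 / 8278
A = 0.9959

0.9959


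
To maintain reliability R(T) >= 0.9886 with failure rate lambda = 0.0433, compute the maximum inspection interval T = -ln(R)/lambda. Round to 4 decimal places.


R_target = 0.9886
lambda = 0.0433
-ln(0.9886) = 0.0115
T = 0.0115 / 0.0433
T = 0.2648

0.2648


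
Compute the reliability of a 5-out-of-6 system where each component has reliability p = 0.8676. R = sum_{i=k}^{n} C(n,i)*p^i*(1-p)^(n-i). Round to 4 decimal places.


k = 5, n = 6, p = 0.8676
i=5: C(6,5)=6 * 0.8676^5 * 0.1324^1 = 0.3905
i=6: C(6,6)=1 * 0.8676^6 * 0.1324^0 = 0.4265
R = sum of terms = 0.817

0.817


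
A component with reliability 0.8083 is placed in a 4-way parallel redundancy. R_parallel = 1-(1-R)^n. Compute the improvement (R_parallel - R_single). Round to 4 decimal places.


R_single = 0.8083, n = 4
1 - R_single = 0.1917
(1 - R_single)^n = 0.1917^4 = 0.0014
R_parallel = 1 - 0.0014 = 0.9986
Improvement = 0.9986 - 0.8083
Improvement = 0.1903

0.1903


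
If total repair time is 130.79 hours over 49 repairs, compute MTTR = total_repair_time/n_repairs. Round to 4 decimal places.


total_repair_time = 130.79
n_repairs = 49
MTTR = 130.79 / 49
MTTR = 2.6692

2.6692


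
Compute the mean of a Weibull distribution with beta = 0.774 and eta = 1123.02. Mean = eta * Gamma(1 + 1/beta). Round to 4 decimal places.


beta = 0.774, eta = 1123.02
1/beta = 1.292
1 + 1/beta = 2.292
Gamma(2.292) = 1.1611
Mean = 1123.02 * 1.1611
Mean = 1303.9809

1303.9809


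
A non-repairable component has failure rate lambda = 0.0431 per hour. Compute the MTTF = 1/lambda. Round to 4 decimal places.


lambda = 0.0431
MTTF = 1 / 0.0431
MTTF = 23.2019

23.2019


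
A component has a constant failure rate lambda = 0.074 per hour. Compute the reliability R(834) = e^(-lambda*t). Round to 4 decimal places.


lambda = 0.074
t = 834
lambda * t = 61.716
R(t) = e^(-61.716)
R(t) = 0.0

0.0


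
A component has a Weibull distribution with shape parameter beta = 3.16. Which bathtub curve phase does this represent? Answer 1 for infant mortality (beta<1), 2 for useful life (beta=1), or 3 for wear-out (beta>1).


beta = 3.16
Compare beta to 1:
beta < 1 => infant mortality (phase 1)
beta = 1 => useful life (phase 2)
beta > 1 => wear-out (phase 3)
Since beta = 3.16, this is wear-out (increasing failure rate)
Phase = 3

3


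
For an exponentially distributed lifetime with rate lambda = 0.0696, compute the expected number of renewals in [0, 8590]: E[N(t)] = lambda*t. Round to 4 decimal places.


lambda = 0.0696
t = 8590
E[N(t)] = lambda * t
E[N(t)] = 0.0696 * 8590
E[N(t)] = 597.864

597.864


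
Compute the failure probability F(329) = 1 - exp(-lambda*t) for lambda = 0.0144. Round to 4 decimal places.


lambda = 0.0144, t = 329
lambda * t = 4.7376
exp(-4.7376) = 0.0088
F(t) = 1 - 0.0088
F(t) = 0.9912

0.9912


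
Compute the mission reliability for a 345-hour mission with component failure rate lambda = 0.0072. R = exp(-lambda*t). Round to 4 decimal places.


lambda = 0.0072
mission_time = 345
lambda * t = 0.0072 * 345 = 2.484
R = exp(-2.484)
R = 0.0834

0.0834


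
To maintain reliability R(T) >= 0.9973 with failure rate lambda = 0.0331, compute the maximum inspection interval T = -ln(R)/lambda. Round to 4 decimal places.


R_target = 0.9973
lambda = 0.0331
-ln(0.9973) = 0.0027
T = 0.0027 / 0.0331
T = 0.0817

0.0817


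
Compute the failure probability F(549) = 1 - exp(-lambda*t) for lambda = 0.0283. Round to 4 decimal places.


lambda = 0.0283, t = 549
lambda * t = 15.5367
exp(-15.5367) = 0.0
F(t) = 1 - 0.0
F(t) = 1.0

1.0


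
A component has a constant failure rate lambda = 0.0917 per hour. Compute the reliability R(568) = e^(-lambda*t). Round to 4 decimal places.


lambda = 0.0917
t = 568
lambda * t = 52.0856
R(t) = e^(-52.0856)
R(t) = 0.0

0.0


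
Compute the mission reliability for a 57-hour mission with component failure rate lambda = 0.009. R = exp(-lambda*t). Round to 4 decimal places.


lambda = 0.009
mission_time = 57
lambda * t = 0.009 * 57 = 0.513
R = exp(-0.513)
R = 0.5987

0.5987


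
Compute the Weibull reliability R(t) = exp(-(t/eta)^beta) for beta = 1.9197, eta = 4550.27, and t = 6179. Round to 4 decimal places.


beta = 1.9197, eta = 4550.27, t = 6179
t/eta = 6179 / 4550.27 = 1.3579
(t/eta)^beta = 1.3579^1.9197 = 1.7993
R(t) = exp(-1.7993)
R(t) = 0.1654

0.1654


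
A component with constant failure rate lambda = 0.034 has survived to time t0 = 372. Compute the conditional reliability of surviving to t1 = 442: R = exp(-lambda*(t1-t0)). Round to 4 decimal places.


lambda = 0.034
t0 = 372, t1 = 442
t1 - t0 = 70
lambda * (t1-t0) = 0.034 * 70 = 2.38
R = exp(-2.38)
R = 0.0926

0.0926


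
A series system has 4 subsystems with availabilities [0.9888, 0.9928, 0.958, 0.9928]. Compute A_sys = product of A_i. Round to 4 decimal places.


Subsystems: [0.9888, 0.9928, 0.958, 0.9928]
After subsystem 1 (A=0.9888): product = 0.9888
After subsystem 2 (A=0.9928): product = 0.9817
After subsystem 3 (A=0.958): product = 0.9405
After subsystem 4 (A=0.9928): product = 0.9337
A_sys = 0.9337

0.9337


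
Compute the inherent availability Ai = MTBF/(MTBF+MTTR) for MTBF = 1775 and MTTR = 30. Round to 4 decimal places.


MTBF = 1775
MTTR = 30
MTBF + MTTR = 1805
Ai = 1775 / 1805
Ai = 0.9834

0.9834


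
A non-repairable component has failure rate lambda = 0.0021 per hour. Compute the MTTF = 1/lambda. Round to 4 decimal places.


lambda = 0.0021
MTTF = 1 / 0.0021
MTTF = 476.1905

476.1905


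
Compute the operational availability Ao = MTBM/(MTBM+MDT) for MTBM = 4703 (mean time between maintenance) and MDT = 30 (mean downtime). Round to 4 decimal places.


MTBM = 4703
MDT = 30
MTBM + MDT = 4733
Ao = 4703 / 4733
Ao = 0.9937

0.9937


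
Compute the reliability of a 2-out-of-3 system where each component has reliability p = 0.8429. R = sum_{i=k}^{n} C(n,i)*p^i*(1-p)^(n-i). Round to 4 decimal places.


k = 2, n = 3, p = 0.8429
i=2: C(3,2)=3 * 0.8429^2 * 0.1571^1 = 0.3348
i=3: C(3,3)=1 * 0.8429^3 * 0.1571^0 = 0.5989
R = sum of terms = 0.9337

0.9337


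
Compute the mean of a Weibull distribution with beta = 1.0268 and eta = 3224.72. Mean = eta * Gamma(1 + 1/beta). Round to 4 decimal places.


beta = 1.0268, eta = 3224.72
1/beta = 0.9739
1 + 1/beta = 1.9739
Gamma(1.9739) = 0.9892
Mean = 3224.72 * 0.9892
Mean = 3190.0357

3190.0357


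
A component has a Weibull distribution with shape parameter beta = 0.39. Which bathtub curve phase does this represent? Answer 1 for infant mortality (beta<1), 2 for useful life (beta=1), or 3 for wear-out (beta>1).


beta = 0.39
Compare beta to 1:
beta < 1 => infant mortality (phase 1)
beta = 1 => useful life (phase 2)
beta > 1 => wear-out (phase 3)
Since beta = 0.39, this is infant mortality (decreasing failure rate)
Phase = 1

1


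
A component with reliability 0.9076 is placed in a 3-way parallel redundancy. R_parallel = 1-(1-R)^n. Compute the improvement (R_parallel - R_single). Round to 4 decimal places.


R_single = 0.9076, n = 3
1 - R_single = 0.0924
(1 - R_single)^n = 0.0924^3 = 0.0008
R_parallel = 1 - 0.0008 = 0.9992
Improvement = 0.9992 - 0.9076
Improvement = 0.0916

0.0916


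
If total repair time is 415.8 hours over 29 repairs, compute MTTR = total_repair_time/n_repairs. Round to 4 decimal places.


total_repair_time = 415.8
n_repairs = 29
MTTR = 415.8 / 29
MTTR = 14.3379

14.3379


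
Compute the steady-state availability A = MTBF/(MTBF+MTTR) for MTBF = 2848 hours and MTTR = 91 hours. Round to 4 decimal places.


MTBF = 2848
MTTR = 91
MTBF + MTTR = 2939
A = 2848 / 2939
A = 0.969

0.969


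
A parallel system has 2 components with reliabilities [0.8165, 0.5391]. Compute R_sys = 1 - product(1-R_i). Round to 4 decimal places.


Components: [0.8165, 0.5391]
(1 - 0.8165) = 0.1835, running product = 0.1835
(1 - 0.5391) = 0.4609, running product = 0.0846
Product of (1-R_i) = 0.0846
R_sys = 1 - 0.0846 = 0.9154

0.9154


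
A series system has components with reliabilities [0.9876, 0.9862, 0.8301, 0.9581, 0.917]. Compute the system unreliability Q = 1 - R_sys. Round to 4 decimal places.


Components: [0.9876, 0.9862, 0.8301, 0.9581, 0.917]
After component 1: product = 0.9876
After component 2: product = 0.974
After component 3: product = 0.8085
After component 4: product = 0.7746
After component 5: product = 0.7103
R_sys = 0.7103
Q = 1 - 0.7103 = 0.2897

0.2897


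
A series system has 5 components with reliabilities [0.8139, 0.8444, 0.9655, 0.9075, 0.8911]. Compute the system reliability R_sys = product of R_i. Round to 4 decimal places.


Components: [0.8139, 0.8444, 0.9655, 0.9075, 0.8911]
After component 1 (R=0.8139): product = 0.8139
After component 2 (R=0.8444): product = 0.6873
After component 3 (R=0.9655): product = 0.6635
After component 4 (R=0.9075): product = 0.6022
After component 5 (R=0.8911): product = 0.5366
R_sys = 0.5366

0.5366


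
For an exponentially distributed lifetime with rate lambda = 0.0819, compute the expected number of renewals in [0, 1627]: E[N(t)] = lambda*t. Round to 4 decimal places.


lambda = 0.0819
t = 1627
E[N(t)] = lambda * t
E[N(t)] = 0.0819 * 1627
E[N(t)] = 133.2513

133.2513


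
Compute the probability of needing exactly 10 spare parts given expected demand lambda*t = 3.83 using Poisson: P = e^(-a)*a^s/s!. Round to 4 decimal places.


a = 3.83, s = 10
e^(-a) = e^(-3.83) = 0.0217
a^s = 3.83^10 = 679184.4587
s! = 3628800
P = 0.0217 * 679184.4587 / 3628800
P = 0.0041

0.0041


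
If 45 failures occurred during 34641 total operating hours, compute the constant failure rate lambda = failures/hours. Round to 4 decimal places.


failures = 45
total_hours = 34641
lambda = 45 / 34641
lambda = 0.0013

0.0013


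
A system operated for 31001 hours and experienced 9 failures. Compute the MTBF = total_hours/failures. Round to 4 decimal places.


total_hours = 31001
failures = 9
MTBF = 31001 / 9
MTBF = 3444.5556

3444.5556


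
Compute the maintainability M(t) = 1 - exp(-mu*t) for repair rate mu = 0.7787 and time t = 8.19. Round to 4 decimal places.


mu = 0.7787, t = 8.19
mu * t = 0.7787 * 8.19 = 6.3776
exp(-6.3776) = 0.0017
M(t) = 1 - 0.0017
M(t) = 0.9983

0.9983


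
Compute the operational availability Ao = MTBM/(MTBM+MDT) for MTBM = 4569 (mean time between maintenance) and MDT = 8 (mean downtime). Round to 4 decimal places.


MTBM = 4569
MDT = 8
MTBM + MDT = 4577
Ao = 4569 / 4577
Ao = 0.9983

0.9983


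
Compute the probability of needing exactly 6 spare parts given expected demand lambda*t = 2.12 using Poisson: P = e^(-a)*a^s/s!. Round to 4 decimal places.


a = 2.12, s = 6
e^(-a) = e^(-2.12) = 0.12
a^s = 2.12^6 = 90.7852
s! = 720
P = 0.12 * 90.7852 / 720
P = 0.0151

0.0151


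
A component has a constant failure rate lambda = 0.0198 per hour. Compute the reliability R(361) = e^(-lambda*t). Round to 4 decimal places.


lambda = 0.0198
t = 361
lambda * t = 7.1478
R(t) = e^(-7.1478)
R(t) = 0.0008

0.0008


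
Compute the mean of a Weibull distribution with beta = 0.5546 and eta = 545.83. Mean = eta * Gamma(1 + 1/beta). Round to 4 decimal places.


beta = 0.5546, eta = 545.83
1/beta = 1.8031
1 + 1/beta = 2.8031
Gamma(2.8031) = 1.6809
Mean = 545.83 * 1.6809
Mean = 917.4694

917.4694


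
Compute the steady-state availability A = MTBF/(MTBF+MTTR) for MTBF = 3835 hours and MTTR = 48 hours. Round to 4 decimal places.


MTBF = 3835
MTTR = 48
MTBF + MTTR = 3883
A = 3835 / 3883
A = 0.9876

0.9876


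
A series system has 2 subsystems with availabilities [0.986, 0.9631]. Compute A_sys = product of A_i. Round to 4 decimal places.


Subsystems: [0.986, 0.9631]
After subsystem 1 (A=0.986): product = 0.986
After subsystem 2 (A=0.9631): product = 0.9496
A_sys = 0.9496

0.9496


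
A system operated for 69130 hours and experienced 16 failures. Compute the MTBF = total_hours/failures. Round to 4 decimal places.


total_hours = 69130
failures = 16
MTBF = 69130 / 16
MTBF = 4320.625

4320.625


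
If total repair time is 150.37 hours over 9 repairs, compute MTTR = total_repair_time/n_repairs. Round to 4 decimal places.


total_repair_time = 150.37
n_repairs = 9
MTTR = 150.37 / 9
MTTR = 16.7078

16.7078


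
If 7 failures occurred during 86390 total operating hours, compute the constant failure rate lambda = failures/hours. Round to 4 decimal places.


failures = 7
total_hours = 86390
lambda = 7 / 86390
lambda = 0.0001

0.0001


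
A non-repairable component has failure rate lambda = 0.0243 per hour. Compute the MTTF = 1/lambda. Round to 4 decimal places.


lambda = 0.0243
MTTF = 1 / 0.0243
MTTF = 41.1523

41.1523


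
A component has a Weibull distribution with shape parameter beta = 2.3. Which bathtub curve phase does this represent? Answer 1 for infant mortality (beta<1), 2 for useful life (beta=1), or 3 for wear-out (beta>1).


beta = 2.3
Compare beta to 1:
beta < 1 => infant mortality (phase 1)
beta = 1 => useful life (phase 2)
beta > 1 => wear-out (phase 3)
Since beta = 2.3, this is wear-out (increasing failure rate)
Phase = 3

3


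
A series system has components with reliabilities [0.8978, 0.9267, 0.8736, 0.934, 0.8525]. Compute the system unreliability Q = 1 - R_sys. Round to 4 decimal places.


Components: [0.8978, 0.9267, 0.8736, 0.934, 0.8525]
After component 1: product = 0.8978
After component 2: product = 0.832
After component 3: product = 0.7268
After component 4: product = 0.6789
After component 5: product = 0.5787
R_sys = 0.5787
Q = 1 - 0.5787 = 0.4213

0.4213


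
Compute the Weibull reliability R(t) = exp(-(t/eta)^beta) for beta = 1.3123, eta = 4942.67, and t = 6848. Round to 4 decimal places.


beta = 1.3123, eta = 4942.67, t = 6848
t/eta = 6848 / 4942.67 = 1.3855
(t/eta)^beta = 1.3855^1.3123 = 1.534
R(t) = exp(-1.534)
R(t) = 0.2157

0.2157


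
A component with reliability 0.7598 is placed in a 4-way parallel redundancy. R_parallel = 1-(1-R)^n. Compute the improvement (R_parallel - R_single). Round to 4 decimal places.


R_single = 0.7598, n = 4
1 - R_single = 0.2402
(1 - R_single)^n = 0.2402^4 = 0.0033
R_parallel = 1 - 0.0033 = 0.9967
Improvement = 0.9967 - 0.7598
Improvement = 0.2369

0.2369


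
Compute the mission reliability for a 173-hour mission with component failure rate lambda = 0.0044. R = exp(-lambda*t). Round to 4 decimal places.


lambda = 0.0044
mission_time = 173
lambda * t = 0.0044 * 173 = 0.7612
R = exp(-0.7612)
R = 0.4671

0.4671


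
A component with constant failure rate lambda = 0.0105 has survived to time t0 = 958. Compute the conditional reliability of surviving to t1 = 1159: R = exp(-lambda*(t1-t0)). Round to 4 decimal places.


lambda = 0.0105
t0 = 958, t1 = 1159
t1 - t0 = 201
lambda * (t1-t0) = 0.0105 * 201 = 2.1105
R = exp(-2.1105)
R = 0.1212

0.1212


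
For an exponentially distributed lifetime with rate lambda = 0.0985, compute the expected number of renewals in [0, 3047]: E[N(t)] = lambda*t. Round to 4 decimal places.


lambda = 0.0985
t = 3047
E[N(t)] = lambda * t
E[N(t)] = 0.0985 * 3047
E[N(t)] = 300.1295

300.1295


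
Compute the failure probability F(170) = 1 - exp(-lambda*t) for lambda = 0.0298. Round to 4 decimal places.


lambda = 0.0298, t = 170
lambda * t = 5.066
exp(-5.066) = 0.0063
F(t) = 1 - 0.0063
F(t) = 0.9937

0.9937


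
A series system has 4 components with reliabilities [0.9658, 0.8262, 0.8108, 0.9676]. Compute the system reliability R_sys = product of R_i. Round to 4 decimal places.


Components: [0.9658, 0.8262, 0.8108, 0.9676]
After component 1 (R=0.9658): product = 0.9658
After component 2 (R=0.8262): product = 0.7979
After component 3 (R=0.8108): product = 0.647
After component 4 (R=0.9676): product = 0.626
R_sys = 0.626

0.626


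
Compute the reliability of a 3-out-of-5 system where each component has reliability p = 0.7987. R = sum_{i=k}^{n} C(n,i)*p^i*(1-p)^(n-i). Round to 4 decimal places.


k = 3, n = 5, p = 0.7987
i=3: C(5,3)=10 * 0.7987^3 * 0.2013^2 = 0.2065
i=4: C(5,4)=5 * 0.7987^4 * 0.2013^1 = 0.4096
i=5: C(5,5)=1 * 0.7987^5 * 0.2013^0 = 0.325
R = sum of terms = 0.9411

0.9411


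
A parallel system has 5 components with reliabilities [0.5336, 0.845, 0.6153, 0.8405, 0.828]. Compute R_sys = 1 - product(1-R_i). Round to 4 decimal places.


Components: [0.5336, 0.845, 0.6153, 0.8405, 0.828]
(1 - 0.5336) = 0.4664, running product = 0.4664
(1 - 0.845) = 0.155, running product = 0.0723
(1 - 0.6153) = 0.3847, running product = 0.0278
(1 - 0.8405) = 0.1595, running product = 0.0044
(1 - 0.828) = 0.172, running product = 0.0008
Product of (1-R_i) = 0.0008
R_sys = 1 - 0.0008 = 0.9992

0.9992


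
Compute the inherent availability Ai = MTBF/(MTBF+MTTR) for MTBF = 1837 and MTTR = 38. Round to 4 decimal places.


MTBF = 1837
MTTR = 38
MTBF + MTTR = 1875
Ai = 1837 / 1875
Ai = 0.9797

0.9797


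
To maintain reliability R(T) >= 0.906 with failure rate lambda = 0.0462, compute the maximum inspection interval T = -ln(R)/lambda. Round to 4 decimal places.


R_target = 0.906
lambda = 0.0462
-ln(0.906) = 0.0987
T = 0.0987 / 0.0462
T = 2.1367

2.1367


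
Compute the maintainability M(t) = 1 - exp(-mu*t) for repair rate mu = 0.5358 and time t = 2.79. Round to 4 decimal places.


mu = 0.5358, t = 2.79
mu * t = 0.5358 * 2.79 = 1.4949
exp(-1.4949) = 0.2243
M(t) = 1 - 0.2243
M(t) = 0.7757

0.7757


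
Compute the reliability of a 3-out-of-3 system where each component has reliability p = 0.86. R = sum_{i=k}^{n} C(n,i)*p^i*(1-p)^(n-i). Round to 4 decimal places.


k = 3, n = 3, p = 0.86
i=3: C(3,3)=1 * 0.86^3 * 0.14^0 = 0.6361
R = sum of terms = 0.6361

0.6361


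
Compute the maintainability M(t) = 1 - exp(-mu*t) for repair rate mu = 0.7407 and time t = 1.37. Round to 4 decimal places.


mu = 0.7407, t = 1.37
mu * t = 0.7407 * 1.37 = 1.0148
exp(-1.0148) = 0.3625
M(t) = 1 - 0.3625
M(t) = 0.6375

0.6375


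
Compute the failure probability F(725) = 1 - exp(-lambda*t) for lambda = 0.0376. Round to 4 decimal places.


lambda = 0.0376, t = 725
lambda * t = 27.26
exp(-27.26) = 0.0
F(t) = 1 - 0.0
F(t) = 1.0

1.0


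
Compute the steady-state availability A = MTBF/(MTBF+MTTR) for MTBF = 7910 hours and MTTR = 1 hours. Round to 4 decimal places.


MTBF = 7910
MTTR = 1
MTBF + MTTR = 7911
A = 7910 / 7911
A = 0.9999

0.9999


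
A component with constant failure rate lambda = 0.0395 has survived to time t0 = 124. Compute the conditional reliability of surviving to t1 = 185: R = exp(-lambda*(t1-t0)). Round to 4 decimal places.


lambda = 0.0395
t0 = 124, t1 = 185
t1 - t0 = 61
lambda * (t1-t0) = 0.0395 * 61 = 2.4095
R = exp(-2.4095)
R = 0.0899

0.0899


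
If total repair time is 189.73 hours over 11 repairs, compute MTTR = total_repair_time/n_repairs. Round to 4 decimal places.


total_repair_time = 189.73
n_repairs = 11
MTTR = 189.73 / 11
MTTR = 17.2482

17.2482


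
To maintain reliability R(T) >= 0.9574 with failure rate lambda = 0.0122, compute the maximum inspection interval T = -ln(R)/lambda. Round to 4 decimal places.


R_target = 0.9574
lambda = 0.0122
-ln(0.9574) = 0.0435
T = 0.0435 / 0.0122
T = 3.5684

3.5684


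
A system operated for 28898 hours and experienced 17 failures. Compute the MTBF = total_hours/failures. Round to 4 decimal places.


total_hours = 28898
failures = 17
MTBF = 28898 / 17
MTBF = 1699.8824

1699.8824


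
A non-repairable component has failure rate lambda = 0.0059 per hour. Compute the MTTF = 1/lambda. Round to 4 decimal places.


lambda = 0.0059
MTTF = 1 / 0.0059
MTTF = 169.4915

169.4915


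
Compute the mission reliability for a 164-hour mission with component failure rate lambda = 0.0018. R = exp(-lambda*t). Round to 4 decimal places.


lambda = 0.0018
mission_time = 164
lambda * t = 0.0018 * 164 = 0.2952
R = exp(-0.2952)
R = 0.7444

0.7444


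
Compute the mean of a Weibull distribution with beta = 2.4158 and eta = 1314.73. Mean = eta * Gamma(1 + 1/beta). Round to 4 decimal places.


beta = 2.4158, eta = 1314.73
1/beta = 0.4139
1 + 1/beta = 1.4139
Gamma(1.4139) = 0.8866
Mean = 1314.73 * 0.8866
Mean = 1165.6301

1165.6301


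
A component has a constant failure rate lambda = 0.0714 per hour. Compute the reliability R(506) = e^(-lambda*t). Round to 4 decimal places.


lambda = 0.0714
t = 506
lambda * t = 36.1284
R(t) = e^(-36.1284)
R(t) = 0.0

0.0


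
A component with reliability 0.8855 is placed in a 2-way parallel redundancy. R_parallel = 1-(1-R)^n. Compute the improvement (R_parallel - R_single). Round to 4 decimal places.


R_single = 0.8855, n = 2
1 - R_single = 0.1145
(1 - R_single)^n = 0.1145^2 = 0.0131
R_parallel = 1 - 0.0131 = 0.9869
Improvement = 0.9869 - 0.8855
Improvement = 0.1014

0.1014


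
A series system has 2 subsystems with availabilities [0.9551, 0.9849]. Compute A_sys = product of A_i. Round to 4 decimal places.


Subsystems: [0.9551, 0.9849]
After subsystem 1 (A=0.9551): product = 0.9551
After subsystem 2 (A=0.9849): product = 0.9407
A_sys = 0.9407

0.9407


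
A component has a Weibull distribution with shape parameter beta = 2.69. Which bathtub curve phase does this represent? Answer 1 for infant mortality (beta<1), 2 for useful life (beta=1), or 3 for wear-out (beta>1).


beta = 2.69
Compare beta to 1:
beta < 1 => infant mortality (phase 1)
beta = 1 => useful life (phase 2)
beta > 1 => wear-out (phase 3)
Since beta = 2.69, this is wear-out (increasing failure rate)
Phase = 3

3


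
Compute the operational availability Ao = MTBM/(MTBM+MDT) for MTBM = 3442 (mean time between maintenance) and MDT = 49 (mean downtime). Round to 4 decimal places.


MTBM = 3442
MDT = 49
MTBM + MDT = 3491
Ao = 3442 / 3491
Ao = 0.986

0.986


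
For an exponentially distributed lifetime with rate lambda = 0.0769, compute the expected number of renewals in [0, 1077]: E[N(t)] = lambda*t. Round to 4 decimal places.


lambda = 0.0769
t = 1077
E[N(t)] = lambda * t
E[N(t)] = 0.0769 * 1077
E[N(t)] = 82.8213

82.8213


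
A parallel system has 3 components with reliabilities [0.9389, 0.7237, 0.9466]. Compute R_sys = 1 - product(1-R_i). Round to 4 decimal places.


Components: [0.9389, 0.7237, 0.9466]
(1 - 0.9389) = 0.0611, running product = 0.0611
(1 - 0.7237) = 0.2763, running product = 0.0169
(1 - 0.9466) = 0.0534, running product = 0.0009
Product of (1-R_i) = 0.0009
R_sys = 1 - 0.0009 = 0.9991

0.9991


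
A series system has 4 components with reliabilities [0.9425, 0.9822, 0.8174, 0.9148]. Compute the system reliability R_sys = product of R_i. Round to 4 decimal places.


Components: [0.9425, 0.9822, 0.8174, 0.9148]
After component 1 (R=0.9425): product = 0.9425
After component 2 (R=0.9822): product = 0.9257
After component 3 (R=0.8174): product = 0.7567
After component 4 (R=0.9148): product = 0.6922
R_sys = 0.6922

0.6922


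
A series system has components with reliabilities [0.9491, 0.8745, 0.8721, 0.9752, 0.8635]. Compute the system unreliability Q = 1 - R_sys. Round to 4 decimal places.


Components: [0.9491, 0.8745, 0.8721, 0.9752, 0.8635]
After component 1: product = 0.9491
After component 2: product = 0.83
After component 3: product = 0.7238
After component 4: product = 0.7059
After component 5: product = 0.6095
R_sys = 0.6095
Q = 1 - 0.6095 = 0.3905

0.3905


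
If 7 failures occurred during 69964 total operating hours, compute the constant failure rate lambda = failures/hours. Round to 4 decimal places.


failures = 7
total_hours = 69964
lambda = 7 / 69964
lambda = 0.0001

0.0001


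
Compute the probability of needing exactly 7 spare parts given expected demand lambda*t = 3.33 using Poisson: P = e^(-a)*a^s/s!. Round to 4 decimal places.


a = 3.33, s = 7
e^(-a) = e^(-3.33) = 0.0358
a^s = 3.33^7 = 4540.5623
s! = 5040
P = 0.0358 * 4540.5623 / 5040
P = 0.0322

0.0322


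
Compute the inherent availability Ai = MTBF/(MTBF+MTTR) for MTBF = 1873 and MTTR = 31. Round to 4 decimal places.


MTBF = 1873
MTTR = 31
MTBF + MTTR = 1904
Ai = 1873 / 1904
Ai = 0.9837

0.9837


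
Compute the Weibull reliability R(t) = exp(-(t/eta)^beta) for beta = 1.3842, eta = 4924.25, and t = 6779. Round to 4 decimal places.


beta = 1.3842, eta = 4924.25, t = 6779
t/eta = 6779 / 4924.25 = 1.3767
(t/eta)^beta = 1.3767^1.3842 = 1.5565
R(t) = exp(-1.5565)
R(t) = 0.2109

0.2109


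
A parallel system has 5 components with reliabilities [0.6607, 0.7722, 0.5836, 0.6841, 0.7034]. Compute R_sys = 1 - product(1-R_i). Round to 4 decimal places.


Components: [0.6607, 0.7722, 0.5836, 0.6841, 0.7034]
(1 - 0.6607) = 0.3393, running product = 0.3393
(1 - 0.7722) = 0.2278, running product = 0.0773
(1 - 0.5836) = 0.4164, running product = 0.0322
(1 - 0.6841) = 0.3159, running product = 0.0102
(1 - 0.7034) = 0.2966, running product = 0.003
Product of (1-R_i) = 0.003
R_sys = 1 - 0.003 = 0.997

0.997


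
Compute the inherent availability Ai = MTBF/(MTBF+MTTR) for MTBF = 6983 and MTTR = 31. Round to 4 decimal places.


MTBF = 6983
MTTR = 31
MTBF + MTTR = 7014
Ai = 6983 / 7014
Ai = 0.9956

0.9956


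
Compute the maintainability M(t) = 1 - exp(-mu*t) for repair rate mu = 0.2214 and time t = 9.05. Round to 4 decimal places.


mu = 0.2214, t = 9.05
mu * t = 0.2214 * 9.05 = 2.0037
exp(-2.0037) = 0.1348
M(t) = 1 - 0.1348
M(t) = 0.8652

0.8652


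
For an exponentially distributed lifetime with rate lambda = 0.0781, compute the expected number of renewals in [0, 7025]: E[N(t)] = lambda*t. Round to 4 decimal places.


lambda = 0.0781
t = 7025
E[N(t)] = lambda * t
E[N(t)] = 0.0781 * 7025
E[N(t)] = 548.6525

548.6525


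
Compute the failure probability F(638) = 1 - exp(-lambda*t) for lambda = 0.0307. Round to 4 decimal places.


lambda = 0.0307, t = 638
lambda * t = 19.5866
exp(-19.5866) = 0.0
F(t) = 1 - 0.0
F(t) = 1.0

1.0


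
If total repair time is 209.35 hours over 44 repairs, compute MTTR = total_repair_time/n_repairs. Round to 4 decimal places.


total_repair_time = 209.35
n_repairs = 44
MTTR = 209.35 / 44
MTTR = 4.758

4.758


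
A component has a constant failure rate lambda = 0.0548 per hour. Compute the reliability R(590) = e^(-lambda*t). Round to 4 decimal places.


lambda = 0.0548
t = 590
lambda * t = 32.332
R(t) = e^(-32.332)
R(t) = 0.0

0.0


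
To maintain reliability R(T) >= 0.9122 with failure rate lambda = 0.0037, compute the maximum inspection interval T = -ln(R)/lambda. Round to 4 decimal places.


R_target = 0.9122
lambda = 0.0037
-ln(0.9122) = 0.0919
T = 0.0919 / 0.0037
T = 24.8368

24.8368


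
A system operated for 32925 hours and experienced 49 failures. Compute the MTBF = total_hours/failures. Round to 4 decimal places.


total_hours = 32925
failures = 49
MTBF = 32925 / 49
MTBF = 671.9388

671.9388


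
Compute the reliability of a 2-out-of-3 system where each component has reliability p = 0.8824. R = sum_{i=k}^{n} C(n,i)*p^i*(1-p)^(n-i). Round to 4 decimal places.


k = 2, n = 3, p = 0.8824
i=2: C(3,2)=3 * 0.8824^2 * 0.1176^1 = 0.2747
i=3: C(3,3)=1 * 0.8824^3 * 0.1176^0 = 0.6871
R = sum of terms = 0.9618

0.9618


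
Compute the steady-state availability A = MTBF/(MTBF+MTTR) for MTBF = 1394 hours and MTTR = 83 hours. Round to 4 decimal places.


MTBF = 1394
MTTR = 83
MTBF + MTTR = 1477
A = 1394 / 1477
A = 0.9438

0.9438


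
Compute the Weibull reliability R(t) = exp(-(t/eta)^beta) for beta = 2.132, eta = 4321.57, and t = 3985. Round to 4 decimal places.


beta = 2.132, eta = 4321.57, t = 3985
t/eta = 3985 / 4321.57 = 0.9221
(t/eta)^beta = 0.9221^2.132 = 0.8413
R(t) = exp(-0.8413)
R(t) = 0.4312

0.4312


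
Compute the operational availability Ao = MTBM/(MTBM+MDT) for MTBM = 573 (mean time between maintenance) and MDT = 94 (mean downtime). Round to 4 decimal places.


MTBM = 573
MDT = 94
MTBM + MDT = 667
Ao = 573 / 667
Ao = 0.8591

0.8591


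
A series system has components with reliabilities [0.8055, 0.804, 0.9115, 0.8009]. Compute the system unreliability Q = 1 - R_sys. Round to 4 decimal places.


Components: [0.8055, 0.804, 0.9115, 0.8009]
After component 1: product = 0.8055
After component 2: product = 0.6476
After component 3: product = 0.5903
After component 4: product = 0.4728
R_sys = 0.4728
Q = 1 - 0.4728 = 0.5272

0.5272


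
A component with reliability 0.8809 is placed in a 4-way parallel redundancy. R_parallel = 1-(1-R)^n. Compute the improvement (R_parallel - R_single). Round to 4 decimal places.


R_single = 0.8809, n = 4
1 - R_single = 0.1191
(1 - R_single)^n = 0.1191^4 = 0.0002
R_parallel = 1 - 0.0002 = 0.9998
Improvement = 0.9998 - 0.8809
Improvement = 0.1189

0.1189


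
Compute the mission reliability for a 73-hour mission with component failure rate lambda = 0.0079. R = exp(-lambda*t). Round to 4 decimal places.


lambda = 0.0079
mission_time = 73
lambda * t = 0.0079 * 73 = 0.5767
R = exp(-0.5767)
R = 0.5617

0.5617


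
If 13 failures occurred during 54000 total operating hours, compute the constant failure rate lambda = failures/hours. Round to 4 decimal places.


failures = 13
total_hours = 54000
lambda = 13 / 54000
lambda = 0.0002

0.0002


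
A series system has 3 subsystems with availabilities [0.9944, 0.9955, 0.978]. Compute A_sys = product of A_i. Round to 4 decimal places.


Subsystems: [0.9944, 0.9955, 0.978]
After subsystem 1 (A=0.9944): product = 0.9944
After subsystem 2 (A=0.9955): product = 0.9899
After subsystem 3 (A=0.978): product = 0.9681
A_sys = 0.9681

0.9681


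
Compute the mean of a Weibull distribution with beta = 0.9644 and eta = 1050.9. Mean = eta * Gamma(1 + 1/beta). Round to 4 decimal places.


beta = 0.9644, eta = 1050.9
1/beta = 1.0369
1 + 1/beta = 2.0369
Gamma(2.0369) = 1.0162
Mean = 1050.9 * 1.0162
Mean = 1067.8953

1067.8953
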